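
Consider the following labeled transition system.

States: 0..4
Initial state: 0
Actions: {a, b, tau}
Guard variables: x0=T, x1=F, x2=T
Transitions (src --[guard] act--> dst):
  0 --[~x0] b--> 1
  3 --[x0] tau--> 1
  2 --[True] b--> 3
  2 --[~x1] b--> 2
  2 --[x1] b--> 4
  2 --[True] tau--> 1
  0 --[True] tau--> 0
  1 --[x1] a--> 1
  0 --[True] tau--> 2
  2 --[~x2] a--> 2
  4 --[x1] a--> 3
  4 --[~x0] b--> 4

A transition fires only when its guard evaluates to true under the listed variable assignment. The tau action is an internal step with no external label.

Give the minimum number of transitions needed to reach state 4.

Answer: UNREACHABLE

Analysis:
BFS to 4:
  depth 0: {0}
  depth 1: {2}
  depth 2: {1,3}
4 never appears.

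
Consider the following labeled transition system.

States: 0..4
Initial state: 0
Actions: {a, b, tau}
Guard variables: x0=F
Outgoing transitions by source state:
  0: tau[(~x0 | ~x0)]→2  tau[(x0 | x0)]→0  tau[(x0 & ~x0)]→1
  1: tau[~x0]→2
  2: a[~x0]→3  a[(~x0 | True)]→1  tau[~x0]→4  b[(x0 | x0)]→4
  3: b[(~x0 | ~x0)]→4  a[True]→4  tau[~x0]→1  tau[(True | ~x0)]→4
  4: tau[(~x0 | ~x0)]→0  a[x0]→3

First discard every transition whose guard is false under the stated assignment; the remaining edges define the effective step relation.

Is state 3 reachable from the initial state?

Guard filter leaves 10 enabled edge(s).
Layer 0: {0}
Layer 1: {2}  now seen {0,2}
Layer 2: {1,3,4}  now seen {0,1,2,3,4}
Reachable = {0,1,2,3,4}
Path to 3: tau·a

Answer: REACHABLE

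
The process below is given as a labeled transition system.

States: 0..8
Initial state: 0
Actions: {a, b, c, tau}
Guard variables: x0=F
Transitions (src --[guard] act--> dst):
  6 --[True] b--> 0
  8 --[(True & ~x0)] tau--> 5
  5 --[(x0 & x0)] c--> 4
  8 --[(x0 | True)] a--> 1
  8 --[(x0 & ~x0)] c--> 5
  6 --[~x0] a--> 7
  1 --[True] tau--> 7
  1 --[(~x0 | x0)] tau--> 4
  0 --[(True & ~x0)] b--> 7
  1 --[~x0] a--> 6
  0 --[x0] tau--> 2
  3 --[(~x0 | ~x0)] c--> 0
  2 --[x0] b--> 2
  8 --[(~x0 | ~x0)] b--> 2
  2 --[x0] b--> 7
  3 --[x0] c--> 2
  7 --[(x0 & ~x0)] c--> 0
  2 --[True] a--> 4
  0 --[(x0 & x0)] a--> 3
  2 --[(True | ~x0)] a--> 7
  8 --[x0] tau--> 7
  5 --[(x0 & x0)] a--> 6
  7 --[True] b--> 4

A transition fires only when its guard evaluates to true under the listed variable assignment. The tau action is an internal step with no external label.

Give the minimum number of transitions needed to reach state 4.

Breadth-first toward 4:
  Layer 0: {0}
  Layer 1: {7}
  Layer 2: {4}
first hit 4 at d=2 via b·b

Answer: 2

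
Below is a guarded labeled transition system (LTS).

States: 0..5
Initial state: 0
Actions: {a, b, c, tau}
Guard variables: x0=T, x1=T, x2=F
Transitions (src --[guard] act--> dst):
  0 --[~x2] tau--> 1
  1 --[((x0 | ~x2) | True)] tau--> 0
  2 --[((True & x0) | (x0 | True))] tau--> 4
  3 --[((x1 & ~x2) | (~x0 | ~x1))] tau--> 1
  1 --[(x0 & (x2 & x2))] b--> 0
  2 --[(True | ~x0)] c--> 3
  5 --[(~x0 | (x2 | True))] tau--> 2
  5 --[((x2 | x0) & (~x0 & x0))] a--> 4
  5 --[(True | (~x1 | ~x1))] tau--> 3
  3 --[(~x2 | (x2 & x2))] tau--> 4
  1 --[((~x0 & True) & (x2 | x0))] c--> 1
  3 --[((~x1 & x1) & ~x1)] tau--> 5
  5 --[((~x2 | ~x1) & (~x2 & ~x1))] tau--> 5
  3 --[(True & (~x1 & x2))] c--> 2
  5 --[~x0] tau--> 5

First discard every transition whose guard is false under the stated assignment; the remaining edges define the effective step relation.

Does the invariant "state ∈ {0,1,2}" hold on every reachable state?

Answer: INVARIANT HOLDS

Working:
Safe = {0,1,2}
R = {0,1}
  0: safe
  1: safe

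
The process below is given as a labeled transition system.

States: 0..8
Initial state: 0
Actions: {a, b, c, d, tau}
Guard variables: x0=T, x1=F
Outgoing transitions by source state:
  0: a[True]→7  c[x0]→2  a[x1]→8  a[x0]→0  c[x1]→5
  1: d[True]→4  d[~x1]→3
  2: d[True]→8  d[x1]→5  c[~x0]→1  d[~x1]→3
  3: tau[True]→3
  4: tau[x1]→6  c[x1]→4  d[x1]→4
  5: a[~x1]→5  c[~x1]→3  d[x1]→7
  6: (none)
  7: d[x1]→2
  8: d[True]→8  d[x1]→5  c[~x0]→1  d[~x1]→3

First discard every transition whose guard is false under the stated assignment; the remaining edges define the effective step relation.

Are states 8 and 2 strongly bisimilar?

Refine partition for ~:
  round 0: {{0,1,2,3,4,5,6,7,8}}
  round 1: {{0,5},{1,2,8},{3},{4,6,7}}
  round 2: {{0},{1},{2,8},{3},{4,6,7},{5}}
stable after 3 split(s): 6 block(s)
class of 8: {2,8}; class of 2: {2,8}

Answer: BISIMILAR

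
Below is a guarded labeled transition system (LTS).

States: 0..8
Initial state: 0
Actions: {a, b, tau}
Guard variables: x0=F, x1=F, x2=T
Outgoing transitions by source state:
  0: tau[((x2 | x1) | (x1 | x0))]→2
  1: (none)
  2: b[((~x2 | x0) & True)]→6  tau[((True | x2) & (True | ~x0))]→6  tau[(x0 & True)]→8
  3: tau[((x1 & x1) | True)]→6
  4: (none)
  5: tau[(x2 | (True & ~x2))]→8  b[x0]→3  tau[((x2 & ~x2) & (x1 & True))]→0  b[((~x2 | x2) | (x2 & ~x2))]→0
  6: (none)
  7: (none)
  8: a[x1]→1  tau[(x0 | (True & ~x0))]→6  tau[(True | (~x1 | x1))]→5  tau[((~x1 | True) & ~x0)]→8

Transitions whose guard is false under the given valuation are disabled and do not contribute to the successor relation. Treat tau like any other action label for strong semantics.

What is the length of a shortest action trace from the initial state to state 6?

Answer: 2

Analysis:
Breadth-first toward 6:
  L0 = {0}
  L1 = {2}
  L2 = {6}
first hit 6 at d=2 via tau·tau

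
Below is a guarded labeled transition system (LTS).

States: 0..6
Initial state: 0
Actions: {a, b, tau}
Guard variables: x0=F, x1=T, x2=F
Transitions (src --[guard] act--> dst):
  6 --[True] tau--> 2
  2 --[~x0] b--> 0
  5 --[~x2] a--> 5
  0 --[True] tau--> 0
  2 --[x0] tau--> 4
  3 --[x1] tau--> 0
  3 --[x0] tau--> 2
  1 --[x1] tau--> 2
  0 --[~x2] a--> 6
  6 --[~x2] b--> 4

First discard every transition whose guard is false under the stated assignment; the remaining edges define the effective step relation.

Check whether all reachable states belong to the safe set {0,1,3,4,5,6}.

Answer: INVARIANT VIOLATED at state 2

Working:
Safe = {0,1,3,4,5,6}
R = {0,2,4,6}
  0: ✓
  2: VIOLATES
  4: ✓
  6: ✓
counterexample path to 2: a·tau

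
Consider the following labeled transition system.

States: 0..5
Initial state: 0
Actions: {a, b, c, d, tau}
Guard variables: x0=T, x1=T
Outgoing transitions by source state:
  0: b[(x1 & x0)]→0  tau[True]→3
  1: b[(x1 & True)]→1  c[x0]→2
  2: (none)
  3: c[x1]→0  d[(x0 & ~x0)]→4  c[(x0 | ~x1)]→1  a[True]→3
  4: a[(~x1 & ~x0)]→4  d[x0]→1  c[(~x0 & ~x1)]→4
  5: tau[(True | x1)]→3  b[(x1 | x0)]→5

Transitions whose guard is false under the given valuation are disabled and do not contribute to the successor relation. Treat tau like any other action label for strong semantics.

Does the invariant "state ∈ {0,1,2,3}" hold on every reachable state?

Answer: INVARIANT HOLDS

Trace:
Safe = {0,1,2,3}
Reachable = {0,1,2,3}
  0: ok
  1: ok
  2: ok
  3: ok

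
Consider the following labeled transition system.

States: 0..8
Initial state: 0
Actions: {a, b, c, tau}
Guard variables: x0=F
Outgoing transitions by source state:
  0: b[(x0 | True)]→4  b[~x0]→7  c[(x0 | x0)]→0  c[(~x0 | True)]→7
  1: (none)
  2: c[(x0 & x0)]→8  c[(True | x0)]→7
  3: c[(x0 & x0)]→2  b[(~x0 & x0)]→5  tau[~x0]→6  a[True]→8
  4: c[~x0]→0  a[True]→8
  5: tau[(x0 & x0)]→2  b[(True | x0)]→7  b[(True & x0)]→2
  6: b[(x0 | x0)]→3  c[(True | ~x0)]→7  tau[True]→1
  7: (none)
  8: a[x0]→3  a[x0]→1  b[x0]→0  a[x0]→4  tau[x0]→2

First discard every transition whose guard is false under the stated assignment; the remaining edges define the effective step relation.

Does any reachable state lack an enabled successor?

Reachable = {0,4,7,8}
  0: b→4  b→7  c→7  [deg 3]
  4: a→8  c→0  [deg 2]
  7: ∅  [deadlock]
  8: ∅  [deadlock]
Path to 7: b

Answer: DEADLOCK at state 7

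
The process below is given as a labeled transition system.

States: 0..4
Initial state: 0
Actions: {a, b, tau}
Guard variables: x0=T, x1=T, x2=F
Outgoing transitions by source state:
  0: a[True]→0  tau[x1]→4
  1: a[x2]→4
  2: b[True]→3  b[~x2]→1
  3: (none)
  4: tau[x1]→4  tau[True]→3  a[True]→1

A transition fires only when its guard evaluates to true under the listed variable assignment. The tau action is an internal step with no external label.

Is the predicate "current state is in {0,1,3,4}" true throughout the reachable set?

Answer: INVARIANT HOLDS

Trace:
Inv-set: {0,1,3,4}
Reachable = {0,1,3,4}
  0: ok
  1: ok
  3: ok
  4: ok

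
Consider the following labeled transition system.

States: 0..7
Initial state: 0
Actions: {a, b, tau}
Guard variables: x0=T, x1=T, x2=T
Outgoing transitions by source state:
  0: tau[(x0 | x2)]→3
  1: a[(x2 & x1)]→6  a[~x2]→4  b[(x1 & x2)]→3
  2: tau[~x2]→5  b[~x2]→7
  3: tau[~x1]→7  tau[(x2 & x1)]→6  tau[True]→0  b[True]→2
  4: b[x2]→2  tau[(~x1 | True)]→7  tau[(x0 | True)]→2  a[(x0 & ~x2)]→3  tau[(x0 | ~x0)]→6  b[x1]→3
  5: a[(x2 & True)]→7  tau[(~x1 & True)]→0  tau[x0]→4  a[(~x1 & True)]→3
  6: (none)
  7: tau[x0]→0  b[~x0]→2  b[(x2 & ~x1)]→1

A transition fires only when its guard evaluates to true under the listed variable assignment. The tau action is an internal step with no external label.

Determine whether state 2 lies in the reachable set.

Answer: REACHABLE

Working:
Guard filter leaves 14 enabled edge(s).
depth 0: {0}
depth 1: {3}  total {0,3}
depth 2: {2,6}  total {0,2,3,6}
Reachable = {0,2,3,6}
witness 2: tau·b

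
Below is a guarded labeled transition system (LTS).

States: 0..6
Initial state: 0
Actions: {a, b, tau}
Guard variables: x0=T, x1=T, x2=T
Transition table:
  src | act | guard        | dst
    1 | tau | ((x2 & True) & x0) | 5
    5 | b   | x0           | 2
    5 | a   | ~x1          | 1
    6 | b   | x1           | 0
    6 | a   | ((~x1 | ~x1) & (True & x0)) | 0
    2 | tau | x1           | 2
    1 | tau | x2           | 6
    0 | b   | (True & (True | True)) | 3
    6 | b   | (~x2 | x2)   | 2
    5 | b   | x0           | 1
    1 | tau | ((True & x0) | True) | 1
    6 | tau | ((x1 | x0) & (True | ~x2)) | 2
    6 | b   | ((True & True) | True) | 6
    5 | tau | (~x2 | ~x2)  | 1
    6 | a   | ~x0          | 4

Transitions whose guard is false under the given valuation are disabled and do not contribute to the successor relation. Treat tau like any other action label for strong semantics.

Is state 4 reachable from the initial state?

Guard filter leaves 11 enabled edge(s).
depth 0: {0}
depth 1: {3}  cumulative {0,3}
Reachable = {0,3}

Answer: UNREACHABLE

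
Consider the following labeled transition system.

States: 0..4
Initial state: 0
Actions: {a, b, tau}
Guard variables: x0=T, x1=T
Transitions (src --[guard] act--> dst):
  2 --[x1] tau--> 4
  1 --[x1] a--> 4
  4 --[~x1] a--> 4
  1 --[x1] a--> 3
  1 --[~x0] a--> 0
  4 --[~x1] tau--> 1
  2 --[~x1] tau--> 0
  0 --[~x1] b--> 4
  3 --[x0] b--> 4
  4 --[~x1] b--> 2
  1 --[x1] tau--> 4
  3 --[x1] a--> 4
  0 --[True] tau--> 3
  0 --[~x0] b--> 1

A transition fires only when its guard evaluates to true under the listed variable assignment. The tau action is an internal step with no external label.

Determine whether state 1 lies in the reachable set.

Answer: UNREACHABLE

Analysis:
After dropping false guards: 7 live edges.
depth 0: {0}
depth 1: {3}  now seen {0,3}
depth 2: {4}  now seen {0,3,4}
Reach set: {0,3,4}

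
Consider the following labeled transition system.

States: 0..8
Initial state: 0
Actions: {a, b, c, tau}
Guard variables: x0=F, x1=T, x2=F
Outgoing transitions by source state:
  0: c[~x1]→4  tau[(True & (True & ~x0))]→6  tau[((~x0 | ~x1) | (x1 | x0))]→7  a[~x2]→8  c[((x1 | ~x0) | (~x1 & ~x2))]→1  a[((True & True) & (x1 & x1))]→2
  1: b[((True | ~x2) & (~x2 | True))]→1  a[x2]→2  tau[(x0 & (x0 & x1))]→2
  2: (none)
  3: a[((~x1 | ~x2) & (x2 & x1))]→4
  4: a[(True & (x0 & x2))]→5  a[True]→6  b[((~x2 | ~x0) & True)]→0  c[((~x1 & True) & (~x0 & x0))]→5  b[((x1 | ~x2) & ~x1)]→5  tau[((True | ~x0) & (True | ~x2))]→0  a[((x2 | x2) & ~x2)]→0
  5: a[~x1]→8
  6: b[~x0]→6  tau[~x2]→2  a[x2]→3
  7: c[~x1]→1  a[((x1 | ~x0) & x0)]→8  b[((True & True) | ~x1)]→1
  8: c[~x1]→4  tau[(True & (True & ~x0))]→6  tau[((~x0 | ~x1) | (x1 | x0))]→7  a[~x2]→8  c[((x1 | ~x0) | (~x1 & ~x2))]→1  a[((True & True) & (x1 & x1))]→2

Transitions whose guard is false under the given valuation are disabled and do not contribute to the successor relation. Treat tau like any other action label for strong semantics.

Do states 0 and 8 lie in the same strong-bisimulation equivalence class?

Refine partition for ~:
  P[0] = {{0,1,2,3,4,5,6,7,8}}
  P[1] = {{0,8},{1,7},{2,3,5},{4},{6}}
5 equivalence class(es) (converged in 2)
0∈{0,8}, 8∈{0,8}

Answer: BISIMILAR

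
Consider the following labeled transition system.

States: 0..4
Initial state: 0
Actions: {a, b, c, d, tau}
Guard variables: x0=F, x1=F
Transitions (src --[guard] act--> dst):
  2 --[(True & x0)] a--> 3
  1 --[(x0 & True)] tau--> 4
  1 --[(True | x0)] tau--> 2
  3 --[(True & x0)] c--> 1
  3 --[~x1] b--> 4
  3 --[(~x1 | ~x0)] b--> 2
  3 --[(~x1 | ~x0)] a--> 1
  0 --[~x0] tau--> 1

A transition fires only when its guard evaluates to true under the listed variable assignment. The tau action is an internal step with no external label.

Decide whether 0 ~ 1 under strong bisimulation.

Refine partition for ~:
  π0 = {{0,1,2,3,4}}
  π1 = {{0,1},{2,4},{3}}
  π2 = {{0},{1},{2,4},{3}}
Fixed point at round 3; 4 class(es).
0∈{0}, 1∈{1}

Answer: NOT BISIMILAR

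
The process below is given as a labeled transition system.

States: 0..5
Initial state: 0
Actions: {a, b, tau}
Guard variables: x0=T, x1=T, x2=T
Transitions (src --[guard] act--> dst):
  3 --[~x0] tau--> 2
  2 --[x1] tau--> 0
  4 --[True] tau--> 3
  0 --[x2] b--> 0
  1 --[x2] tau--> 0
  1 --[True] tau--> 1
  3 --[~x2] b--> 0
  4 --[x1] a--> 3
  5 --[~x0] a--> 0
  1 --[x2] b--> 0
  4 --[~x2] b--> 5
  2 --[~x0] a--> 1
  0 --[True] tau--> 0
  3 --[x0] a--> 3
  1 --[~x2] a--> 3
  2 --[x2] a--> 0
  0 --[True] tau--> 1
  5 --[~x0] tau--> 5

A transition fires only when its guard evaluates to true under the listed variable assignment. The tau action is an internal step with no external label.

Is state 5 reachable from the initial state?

Answer: UNREACHABLE

Working:
After dropping false guards: 11 live edges.
depth 0: {0}
depth 1: {1}  total {0,1}
Reachable = {0,1}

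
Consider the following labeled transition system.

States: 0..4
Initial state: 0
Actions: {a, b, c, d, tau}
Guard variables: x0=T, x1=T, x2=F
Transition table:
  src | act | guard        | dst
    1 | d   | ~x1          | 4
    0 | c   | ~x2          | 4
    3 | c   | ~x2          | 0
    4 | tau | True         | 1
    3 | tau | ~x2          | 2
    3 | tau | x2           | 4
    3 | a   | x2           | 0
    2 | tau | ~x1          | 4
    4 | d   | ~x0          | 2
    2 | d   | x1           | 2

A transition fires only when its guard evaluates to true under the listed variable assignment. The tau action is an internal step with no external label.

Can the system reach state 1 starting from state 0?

Guard filter leaves 5 enabled edge(s).
Layer 0: {0}
Layer 1: {4}  total {0,4}
Layer 2: {1}  total {0,1,4}
Reach set: {0,1,4}
witness 1: c·tau

Answer: REACHABLE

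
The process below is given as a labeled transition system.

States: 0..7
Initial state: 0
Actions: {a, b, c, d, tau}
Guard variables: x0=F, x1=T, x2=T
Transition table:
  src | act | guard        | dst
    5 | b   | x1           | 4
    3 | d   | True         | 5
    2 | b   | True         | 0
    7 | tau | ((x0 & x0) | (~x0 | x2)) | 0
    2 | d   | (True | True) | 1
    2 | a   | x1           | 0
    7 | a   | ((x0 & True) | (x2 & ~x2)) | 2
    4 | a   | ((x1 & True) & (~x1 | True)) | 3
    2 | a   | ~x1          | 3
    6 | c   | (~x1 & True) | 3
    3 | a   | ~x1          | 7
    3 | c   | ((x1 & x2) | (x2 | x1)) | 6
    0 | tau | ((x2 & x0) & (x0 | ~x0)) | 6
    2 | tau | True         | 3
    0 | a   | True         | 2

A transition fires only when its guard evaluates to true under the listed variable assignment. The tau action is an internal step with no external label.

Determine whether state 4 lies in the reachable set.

10 transition(s) survive guard evaluation.
Layer 0: {0}
Layer 1: {2}  total {0,2}
Layer 2: {1,3}  total {0,1,2,3}
Layer 3: {5,6}  total {0,1,2,3,5,6}
Layer 4: {4}  total {0,1,2,3,4,5,6}
Reachable = {0,1,2,3,4,5,6}
trace reaching 4: a·tau·d·b

Answer: REACHABLE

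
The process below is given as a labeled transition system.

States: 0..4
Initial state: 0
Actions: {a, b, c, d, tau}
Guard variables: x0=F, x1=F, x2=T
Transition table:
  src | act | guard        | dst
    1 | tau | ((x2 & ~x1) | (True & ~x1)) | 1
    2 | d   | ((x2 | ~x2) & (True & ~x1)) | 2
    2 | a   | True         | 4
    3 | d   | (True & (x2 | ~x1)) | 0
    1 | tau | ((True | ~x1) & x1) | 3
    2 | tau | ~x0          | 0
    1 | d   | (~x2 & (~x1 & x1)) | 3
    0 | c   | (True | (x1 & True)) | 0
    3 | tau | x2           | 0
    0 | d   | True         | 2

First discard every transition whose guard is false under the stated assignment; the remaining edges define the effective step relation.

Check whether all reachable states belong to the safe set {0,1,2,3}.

Safe = {0,1,2,3}
Reachable = {0,2,4}
  0: ok
  2: ok
  4: outside
counterexample path to 4: d·a

Answer: INVARIANT VIOLATED at state 4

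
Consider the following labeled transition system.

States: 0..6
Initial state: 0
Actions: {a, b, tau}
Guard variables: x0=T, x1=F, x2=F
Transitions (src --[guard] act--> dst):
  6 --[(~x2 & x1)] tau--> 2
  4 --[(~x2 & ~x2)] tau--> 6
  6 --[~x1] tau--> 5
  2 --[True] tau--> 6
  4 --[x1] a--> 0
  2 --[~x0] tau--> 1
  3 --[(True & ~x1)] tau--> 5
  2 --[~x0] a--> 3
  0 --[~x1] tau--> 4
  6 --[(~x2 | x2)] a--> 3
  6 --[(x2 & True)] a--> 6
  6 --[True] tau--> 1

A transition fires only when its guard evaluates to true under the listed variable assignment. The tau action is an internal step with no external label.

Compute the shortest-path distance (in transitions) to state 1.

Breadth-first toward 1:
  Layer 0: {0}
  Layer 1: {4}
  Layer 2: {6}
  Layer 3: {1,3,5}
first hit 1 at d=3 via tau·tau·tau

Answer: 3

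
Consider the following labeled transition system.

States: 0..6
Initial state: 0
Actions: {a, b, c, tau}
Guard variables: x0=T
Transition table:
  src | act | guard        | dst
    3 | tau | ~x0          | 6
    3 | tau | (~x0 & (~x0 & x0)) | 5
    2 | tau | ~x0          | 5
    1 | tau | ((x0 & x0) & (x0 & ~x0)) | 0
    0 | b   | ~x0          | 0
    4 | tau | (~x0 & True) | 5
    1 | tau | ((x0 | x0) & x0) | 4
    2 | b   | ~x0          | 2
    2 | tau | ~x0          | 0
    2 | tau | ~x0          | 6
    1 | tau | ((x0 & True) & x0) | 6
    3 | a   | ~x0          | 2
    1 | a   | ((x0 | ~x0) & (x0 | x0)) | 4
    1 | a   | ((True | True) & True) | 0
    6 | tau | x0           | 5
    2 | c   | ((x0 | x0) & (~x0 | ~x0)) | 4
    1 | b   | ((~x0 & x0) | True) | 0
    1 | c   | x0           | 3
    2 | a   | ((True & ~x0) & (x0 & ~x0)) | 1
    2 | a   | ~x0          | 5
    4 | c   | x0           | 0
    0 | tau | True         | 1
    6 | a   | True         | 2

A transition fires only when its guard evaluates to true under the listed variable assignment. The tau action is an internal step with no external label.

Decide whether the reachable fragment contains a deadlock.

Answer: DEADLOCK at state 2

Working:
R = {0,1,2,3,4,5,6}
  0: tau→1  [1 out]
  1: a→0  a→4  b→0  c→3  tau→4  tau→6  [6 out]
  2: ∅  [deadlock]
  3: ∅  [deadlock]
  4: c→0  [1 out]
  5: ∅  [deadlock]
  6: a→2  tau→5  [2 out]
Path to 2: tau·tau·a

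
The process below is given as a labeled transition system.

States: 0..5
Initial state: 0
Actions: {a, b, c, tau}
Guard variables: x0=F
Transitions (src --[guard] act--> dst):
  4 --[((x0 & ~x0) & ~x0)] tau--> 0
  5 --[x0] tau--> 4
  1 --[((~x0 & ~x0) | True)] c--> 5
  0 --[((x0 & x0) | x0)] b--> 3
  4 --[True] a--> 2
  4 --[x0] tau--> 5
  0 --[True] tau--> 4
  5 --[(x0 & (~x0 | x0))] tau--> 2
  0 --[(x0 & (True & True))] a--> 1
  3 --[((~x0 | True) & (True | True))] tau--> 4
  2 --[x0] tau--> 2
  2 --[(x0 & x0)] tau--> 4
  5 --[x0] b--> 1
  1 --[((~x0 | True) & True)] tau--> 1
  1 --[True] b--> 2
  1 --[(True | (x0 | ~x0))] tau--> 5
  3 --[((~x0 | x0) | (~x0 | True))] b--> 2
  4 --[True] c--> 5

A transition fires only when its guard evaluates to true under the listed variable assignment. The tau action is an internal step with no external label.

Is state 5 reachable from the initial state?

Answer: REACHABLE

Analysis:
After dropping false guards: 9 live edges.
depth 0: {0}
depth 1: {4}  cumulative {0,4}
depth 2: {2,5}  cumulative {0,2,4,5}
Reach set: {0,2,4,5}
Path to 5: tau·c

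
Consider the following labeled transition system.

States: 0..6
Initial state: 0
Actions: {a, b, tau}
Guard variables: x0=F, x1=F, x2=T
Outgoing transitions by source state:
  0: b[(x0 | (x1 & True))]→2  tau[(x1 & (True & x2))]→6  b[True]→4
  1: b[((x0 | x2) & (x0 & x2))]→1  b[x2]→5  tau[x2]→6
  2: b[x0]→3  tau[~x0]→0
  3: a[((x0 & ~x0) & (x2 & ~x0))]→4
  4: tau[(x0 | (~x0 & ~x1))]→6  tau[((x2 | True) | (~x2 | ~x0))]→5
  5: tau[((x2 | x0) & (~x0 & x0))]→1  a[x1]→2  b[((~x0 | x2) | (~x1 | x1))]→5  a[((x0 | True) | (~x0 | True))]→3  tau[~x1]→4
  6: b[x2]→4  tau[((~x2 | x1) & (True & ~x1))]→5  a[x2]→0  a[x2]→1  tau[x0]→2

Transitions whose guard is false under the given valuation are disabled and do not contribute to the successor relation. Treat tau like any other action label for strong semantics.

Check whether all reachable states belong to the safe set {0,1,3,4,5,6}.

Inv-set: {0,1,3,4,5,6}
Reachable = {0,1,3,4,5,6}
  0: safe
  1: safe
  3: safe
  4: safe
  5: safe
  6: safe

Answer: INVARIANT HOLDS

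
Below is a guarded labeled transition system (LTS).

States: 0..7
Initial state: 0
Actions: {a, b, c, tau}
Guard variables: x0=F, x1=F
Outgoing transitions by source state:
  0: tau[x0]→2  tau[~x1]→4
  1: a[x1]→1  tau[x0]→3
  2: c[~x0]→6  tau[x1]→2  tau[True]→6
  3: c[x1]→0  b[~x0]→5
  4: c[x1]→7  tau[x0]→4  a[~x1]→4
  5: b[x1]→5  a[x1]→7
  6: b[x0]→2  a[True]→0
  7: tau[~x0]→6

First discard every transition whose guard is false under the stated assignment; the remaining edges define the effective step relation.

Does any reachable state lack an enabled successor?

Answer: DEADLOCK-FREE

Analysis:
R = {0,4}
  0: tau→4  [deg 1]
  4: a→4  [deg 1]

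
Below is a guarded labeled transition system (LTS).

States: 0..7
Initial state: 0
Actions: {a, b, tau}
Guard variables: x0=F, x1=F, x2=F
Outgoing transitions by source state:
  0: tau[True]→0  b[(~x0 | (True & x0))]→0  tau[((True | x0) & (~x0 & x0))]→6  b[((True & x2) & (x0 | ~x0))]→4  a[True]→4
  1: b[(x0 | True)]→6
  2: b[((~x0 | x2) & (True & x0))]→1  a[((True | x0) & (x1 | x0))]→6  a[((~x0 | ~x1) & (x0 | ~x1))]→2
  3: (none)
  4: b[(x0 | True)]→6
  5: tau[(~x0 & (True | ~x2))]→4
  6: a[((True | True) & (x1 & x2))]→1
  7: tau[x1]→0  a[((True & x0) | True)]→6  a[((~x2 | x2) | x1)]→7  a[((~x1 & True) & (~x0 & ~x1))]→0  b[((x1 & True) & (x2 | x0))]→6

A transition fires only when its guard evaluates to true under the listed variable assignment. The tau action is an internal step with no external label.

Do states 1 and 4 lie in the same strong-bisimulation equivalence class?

Bisimulation quotient by refinement:
  P[0] = {{0,1,2,3,4,5,6,7}}
  P[1] = {{0},{1,4},{2,7},{3,6},{5}}
  P[2] = {{0},{1,4},{2},{3,6},{5},{7}}
stable after 3 split(s): 6 block(s)
1∈{1,4}, 4∈{1,4}

Answer: BISIMILAR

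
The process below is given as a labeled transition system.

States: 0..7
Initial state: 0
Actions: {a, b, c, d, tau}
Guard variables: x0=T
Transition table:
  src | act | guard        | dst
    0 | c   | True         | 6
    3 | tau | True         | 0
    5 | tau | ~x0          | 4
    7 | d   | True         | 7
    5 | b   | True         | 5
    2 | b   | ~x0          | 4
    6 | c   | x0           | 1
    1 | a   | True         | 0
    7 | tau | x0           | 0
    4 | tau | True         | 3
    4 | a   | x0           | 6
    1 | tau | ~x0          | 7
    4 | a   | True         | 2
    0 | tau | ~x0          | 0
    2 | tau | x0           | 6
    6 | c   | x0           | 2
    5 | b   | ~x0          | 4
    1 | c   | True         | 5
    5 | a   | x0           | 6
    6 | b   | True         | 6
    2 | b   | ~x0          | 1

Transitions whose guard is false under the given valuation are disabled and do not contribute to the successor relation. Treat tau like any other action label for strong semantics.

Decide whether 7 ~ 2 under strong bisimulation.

Answer: NOT BISIMILAR

Working:
Refine partition for ~:
  π0 = {{0,1,2,3,4,5,6,7}}
  π1 = {{0},{1},{2,3},{4},{5},{6},{7}}
  π2 = {{0},{1},{2},{3},{4},{5},{6},{7}}
8 equivalence class(es) (converged in 3)
class of 7: {7}; class of 2: {2}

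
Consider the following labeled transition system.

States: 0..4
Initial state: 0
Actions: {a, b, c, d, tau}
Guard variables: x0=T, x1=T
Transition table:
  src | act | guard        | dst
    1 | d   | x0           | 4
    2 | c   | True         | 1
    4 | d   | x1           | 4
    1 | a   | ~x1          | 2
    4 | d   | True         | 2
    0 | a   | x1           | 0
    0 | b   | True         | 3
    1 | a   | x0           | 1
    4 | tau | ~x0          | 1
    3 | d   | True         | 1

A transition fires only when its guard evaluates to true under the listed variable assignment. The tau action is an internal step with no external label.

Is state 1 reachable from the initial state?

Answer: REACHABLE

Trace:
After dropping false guards: 8 live edges.
L0 = {0}
L1 = {3}  now seen {0,3}
L2 = {1}  now seen {0,1,3}
L3 = {4}  now seen {0,1,3,4}
L4 = {2}  now seen {0,1,2,3,4}
Reach set: {0,1,2,3,4}
Path to 1: b·d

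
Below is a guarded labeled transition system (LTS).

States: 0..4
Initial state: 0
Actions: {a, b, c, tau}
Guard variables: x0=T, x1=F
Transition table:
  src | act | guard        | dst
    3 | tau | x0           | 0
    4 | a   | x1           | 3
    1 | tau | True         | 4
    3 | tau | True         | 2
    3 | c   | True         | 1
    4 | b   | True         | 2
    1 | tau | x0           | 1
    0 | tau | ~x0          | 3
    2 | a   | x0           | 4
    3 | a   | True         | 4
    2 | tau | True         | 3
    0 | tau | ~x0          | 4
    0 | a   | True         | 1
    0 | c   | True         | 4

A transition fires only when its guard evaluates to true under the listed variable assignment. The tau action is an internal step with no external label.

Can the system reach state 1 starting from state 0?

After dropping false guards: 11 live edges.
L0 = {0}
L1 = {1,4}  cumulative {0,1,4}
L2 = {2}  cumulative {0,1,2,4}
L3 = {3}  cumulative {0,1,2,3,4}
Reachable = {0,1,2,3,4}
witness 1: a

Answer: REACHABLE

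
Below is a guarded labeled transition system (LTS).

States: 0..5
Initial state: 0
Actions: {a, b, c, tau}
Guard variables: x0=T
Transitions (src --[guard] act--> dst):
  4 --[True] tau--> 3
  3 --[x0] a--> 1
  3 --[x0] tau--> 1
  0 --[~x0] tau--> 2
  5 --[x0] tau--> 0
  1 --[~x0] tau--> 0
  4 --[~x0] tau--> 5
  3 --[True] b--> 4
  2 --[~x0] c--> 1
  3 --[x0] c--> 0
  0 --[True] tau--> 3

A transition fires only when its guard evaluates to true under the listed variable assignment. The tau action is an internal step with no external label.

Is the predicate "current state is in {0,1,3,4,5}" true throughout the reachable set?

Answer: INVARIANT HOLDS

Analysis:
Allowed set {0,1,3,4,5}
Reach set: {0,1,3,4}
  0: ok
  1: ok
  3: ok
  4: ok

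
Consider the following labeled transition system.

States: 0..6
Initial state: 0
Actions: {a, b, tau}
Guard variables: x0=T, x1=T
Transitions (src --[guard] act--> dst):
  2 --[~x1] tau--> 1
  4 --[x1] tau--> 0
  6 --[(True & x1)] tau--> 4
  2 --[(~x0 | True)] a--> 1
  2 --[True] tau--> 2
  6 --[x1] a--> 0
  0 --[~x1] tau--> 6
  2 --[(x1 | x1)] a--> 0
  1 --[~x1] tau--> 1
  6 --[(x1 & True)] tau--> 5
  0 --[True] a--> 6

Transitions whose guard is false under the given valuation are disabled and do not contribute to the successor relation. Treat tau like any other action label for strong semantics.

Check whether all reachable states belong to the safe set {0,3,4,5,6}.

Inv-set: {0,3,4,5,6}
Reach set: {0,4,5,6}
  0: ✓
  4: ✓
  5: ✓
  6: ✓

Answer: INVARIANT HOLDS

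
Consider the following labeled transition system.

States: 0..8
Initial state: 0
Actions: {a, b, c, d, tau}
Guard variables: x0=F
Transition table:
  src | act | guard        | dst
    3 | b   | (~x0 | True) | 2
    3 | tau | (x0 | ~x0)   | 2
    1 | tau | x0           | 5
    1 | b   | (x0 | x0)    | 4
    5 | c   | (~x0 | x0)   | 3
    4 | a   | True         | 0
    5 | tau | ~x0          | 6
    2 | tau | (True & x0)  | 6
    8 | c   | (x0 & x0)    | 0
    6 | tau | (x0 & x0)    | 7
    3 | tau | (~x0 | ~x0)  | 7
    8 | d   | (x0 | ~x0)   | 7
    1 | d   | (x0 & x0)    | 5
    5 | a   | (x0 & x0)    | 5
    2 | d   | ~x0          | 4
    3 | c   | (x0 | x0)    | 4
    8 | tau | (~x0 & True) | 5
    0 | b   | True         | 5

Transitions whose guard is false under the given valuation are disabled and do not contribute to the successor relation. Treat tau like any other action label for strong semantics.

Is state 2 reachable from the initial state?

Guard filter leaves 10 enabled edge(s).
Layer 0: {0}
Layer 1: {5}  total {0,5}
Layer 2: {3,6}  total {0,3,5,6}
Layer 3: {2,7}  total {0,2,3,5,6,7}
Layer 4: {4}  total {0,2,3,4,5,6,7}
Reach set: {0,2,3,4,5,6,7}
Path to 2: b·c·b

Answer: REACHABLE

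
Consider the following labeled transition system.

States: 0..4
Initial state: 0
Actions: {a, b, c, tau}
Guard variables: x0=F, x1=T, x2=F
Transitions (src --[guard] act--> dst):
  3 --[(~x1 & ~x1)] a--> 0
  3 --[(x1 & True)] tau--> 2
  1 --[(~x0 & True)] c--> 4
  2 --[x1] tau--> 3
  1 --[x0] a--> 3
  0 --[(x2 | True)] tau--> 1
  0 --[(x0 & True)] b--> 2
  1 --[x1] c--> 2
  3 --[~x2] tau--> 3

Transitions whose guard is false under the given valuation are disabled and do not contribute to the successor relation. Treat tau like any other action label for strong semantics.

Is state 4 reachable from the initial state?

6 transition(s) survive guard evaluation.
depth 0: {0}
depth 1: {1}  cumulative {0,1}
depth 2: {2,4}  cumulative {0,1,2,4}
depth 3: {3}  cumulative {0,1,2,3,4}
R = {0,1,2,3,4}
Path to 4: tau·c

Answer: REACHABLE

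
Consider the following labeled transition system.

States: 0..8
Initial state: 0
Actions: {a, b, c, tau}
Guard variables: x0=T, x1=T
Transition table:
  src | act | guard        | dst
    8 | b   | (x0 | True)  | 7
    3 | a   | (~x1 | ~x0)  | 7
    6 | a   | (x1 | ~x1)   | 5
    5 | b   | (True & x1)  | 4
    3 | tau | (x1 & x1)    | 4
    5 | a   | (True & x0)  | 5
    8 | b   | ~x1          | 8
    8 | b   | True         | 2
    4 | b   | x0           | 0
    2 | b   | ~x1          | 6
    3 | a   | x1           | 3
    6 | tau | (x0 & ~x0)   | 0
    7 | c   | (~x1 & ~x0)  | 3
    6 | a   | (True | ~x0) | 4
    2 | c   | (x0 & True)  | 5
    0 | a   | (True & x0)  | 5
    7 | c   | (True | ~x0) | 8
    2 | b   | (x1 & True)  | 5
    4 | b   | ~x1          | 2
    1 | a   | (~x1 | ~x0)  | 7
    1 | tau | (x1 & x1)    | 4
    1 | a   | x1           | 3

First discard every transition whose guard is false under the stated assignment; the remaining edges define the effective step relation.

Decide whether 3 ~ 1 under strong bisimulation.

Answer: BISIMILAR

Trace:
Refine partition for ~:
  round 0: {{0,1,2,3,4,5,6,7,8}}
  round 1: {{0,6},{1,3},{2},{4,8},{5},{7}}
  round 2: {{0},{1,3},{2},{4},{5},{6},{7},{8}}
stable after 3 split(s): 8 block(s)
class of 3: {1,3}; class of 1: {1,3}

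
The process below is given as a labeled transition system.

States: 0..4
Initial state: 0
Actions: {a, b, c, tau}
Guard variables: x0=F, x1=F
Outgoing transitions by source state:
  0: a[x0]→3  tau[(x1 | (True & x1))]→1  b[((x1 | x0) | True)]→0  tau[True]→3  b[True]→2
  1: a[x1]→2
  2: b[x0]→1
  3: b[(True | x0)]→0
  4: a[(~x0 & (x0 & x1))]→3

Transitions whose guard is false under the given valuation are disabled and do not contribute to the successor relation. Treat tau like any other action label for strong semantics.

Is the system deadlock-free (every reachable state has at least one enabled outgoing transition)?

R = {0,2,3}
  0: b→0  b→2  tau→3  [deg 3]
  2: ∅  [deadlock]
  3: b→0  [deg 1]
witness 2: b

Answer: DEADLOCK at state 2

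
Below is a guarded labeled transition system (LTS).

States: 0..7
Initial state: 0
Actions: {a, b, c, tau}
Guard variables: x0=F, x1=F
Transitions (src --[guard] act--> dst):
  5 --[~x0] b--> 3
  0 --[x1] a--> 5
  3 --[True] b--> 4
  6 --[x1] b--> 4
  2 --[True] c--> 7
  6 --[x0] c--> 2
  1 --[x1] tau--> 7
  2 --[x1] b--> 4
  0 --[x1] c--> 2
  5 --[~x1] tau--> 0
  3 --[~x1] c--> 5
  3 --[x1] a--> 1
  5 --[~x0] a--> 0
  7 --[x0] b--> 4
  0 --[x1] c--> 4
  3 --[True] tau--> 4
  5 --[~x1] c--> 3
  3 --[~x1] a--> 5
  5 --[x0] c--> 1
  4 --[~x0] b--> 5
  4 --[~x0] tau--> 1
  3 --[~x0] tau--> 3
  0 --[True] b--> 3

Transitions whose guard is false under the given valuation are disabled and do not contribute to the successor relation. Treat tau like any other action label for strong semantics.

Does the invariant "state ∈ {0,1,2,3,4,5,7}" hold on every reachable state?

Answer: INVARIANT HOLDS

Trace:
Allowed set {0,1,2,3,4,5,7}
R = {0,1,3,4,5}
  0: ✓
  1: ✓
  3: ✓
  4: ✓
  5: ✓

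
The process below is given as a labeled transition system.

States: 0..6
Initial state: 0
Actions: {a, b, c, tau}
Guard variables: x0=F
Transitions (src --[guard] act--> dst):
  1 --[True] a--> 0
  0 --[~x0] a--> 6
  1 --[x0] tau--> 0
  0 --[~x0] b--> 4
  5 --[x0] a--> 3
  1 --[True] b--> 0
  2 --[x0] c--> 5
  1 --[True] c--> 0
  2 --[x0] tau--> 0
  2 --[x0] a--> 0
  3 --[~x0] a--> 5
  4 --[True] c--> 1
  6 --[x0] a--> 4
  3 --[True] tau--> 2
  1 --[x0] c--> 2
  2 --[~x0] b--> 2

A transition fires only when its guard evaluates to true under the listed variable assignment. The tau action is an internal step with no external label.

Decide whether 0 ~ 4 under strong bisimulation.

Answer: NOT BISIMILAR

Working:
Compute ~ classes (split until stable):
  π0 = {{0,1,2,3,4,5,6}}
  π1 = {{0},{1},{2},{3},{4},{5,6}}
6 equivalence class(es) (converged in 2)
0∈{0}, 4∈{4}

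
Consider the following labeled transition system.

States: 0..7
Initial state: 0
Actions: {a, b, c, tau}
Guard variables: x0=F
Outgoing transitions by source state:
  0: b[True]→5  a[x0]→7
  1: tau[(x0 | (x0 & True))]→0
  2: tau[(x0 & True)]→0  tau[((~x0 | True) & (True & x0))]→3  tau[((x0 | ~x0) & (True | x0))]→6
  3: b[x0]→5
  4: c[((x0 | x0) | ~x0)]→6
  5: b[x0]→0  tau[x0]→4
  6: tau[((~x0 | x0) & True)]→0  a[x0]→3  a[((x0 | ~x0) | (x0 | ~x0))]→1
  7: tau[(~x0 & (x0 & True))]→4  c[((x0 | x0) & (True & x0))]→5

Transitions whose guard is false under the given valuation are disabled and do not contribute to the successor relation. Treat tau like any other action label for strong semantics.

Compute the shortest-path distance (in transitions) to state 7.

Breadth-first toward 7:
  depth 0: {0}
  depth 1: {5}
7 never appears.

Answer: UNREACHABLE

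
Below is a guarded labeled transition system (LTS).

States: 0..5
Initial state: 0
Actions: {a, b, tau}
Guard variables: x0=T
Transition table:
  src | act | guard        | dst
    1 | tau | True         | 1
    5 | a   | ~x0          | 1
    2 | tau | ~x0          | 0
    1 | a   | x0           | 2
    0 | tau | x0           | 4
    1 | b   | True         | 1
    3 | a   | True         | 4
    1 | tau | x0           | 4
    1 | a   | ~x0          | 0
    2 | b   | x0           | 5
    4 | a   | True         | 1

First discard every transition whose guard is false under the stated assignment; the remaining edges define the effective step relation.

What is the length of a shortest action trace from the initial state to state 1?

Answer: 2

Analysis:
BFS to 1:
  Layer 0: {0}
  Layer 1: {4}
  Layer 2: {1}
first hit 1 at d=2 via tau·a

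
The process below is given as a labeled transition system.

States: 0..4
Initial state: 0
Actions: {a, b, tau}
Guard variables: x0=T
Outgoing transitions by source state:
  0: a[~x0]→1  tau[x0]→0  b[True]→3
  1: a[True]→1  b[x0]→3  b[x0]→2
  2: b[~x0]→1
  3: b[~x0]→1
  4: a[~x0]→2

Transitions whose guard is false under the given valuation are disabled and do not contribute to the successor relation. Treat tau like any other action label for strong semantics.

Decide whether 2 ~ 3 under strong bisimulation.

Bisimulation quotient by refinement:
  π0 = {{0,1,2,3,4}}
  π1 = {{0},{1},{2,3,4}}
3 equivalence class(es) (converged in 2)
2∈{2,3,4}, 3∈{2,3,4}

Answer: BISIMILAR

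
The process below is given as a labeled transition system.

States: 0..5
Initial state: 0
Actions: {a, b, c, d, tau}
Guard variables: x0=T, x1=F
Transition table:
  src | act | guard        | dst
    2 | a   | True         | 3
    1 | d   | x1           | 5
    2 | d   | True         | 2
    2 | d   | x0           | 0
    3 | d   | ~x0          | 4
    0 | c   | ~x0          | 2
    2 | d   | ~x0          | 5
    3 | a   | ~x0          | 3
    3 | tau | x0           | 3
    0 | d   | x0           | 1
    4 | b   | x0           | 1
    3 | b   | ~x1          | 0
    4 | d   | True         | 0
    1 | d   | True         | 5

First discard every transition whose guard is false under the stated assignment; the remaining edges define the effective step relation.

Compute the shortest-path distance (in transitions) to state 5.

Layered search for 5:
  Layer 0: {0}
  Layer 1: {1}
  Layer 2: {5}
depth(5)=2, e.g. d·d

Answer: 2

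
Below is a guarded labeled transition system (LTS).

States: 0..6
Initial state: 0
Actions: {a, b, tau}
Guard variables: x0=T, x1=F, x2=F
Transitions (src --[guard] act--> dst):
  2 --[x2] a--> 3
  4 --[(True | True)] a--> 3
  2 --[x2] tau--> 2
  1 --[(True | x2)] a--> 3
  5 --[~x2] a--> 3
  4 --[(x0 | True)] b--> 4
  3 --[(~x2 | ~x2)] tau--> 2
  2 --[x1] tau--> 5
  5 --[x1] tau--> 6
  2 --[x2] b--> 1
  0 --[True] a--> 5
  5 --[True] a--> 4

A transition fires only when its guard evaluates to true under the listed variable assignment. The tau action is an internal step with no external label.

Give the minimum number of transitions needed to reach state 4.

Answer: 2

Analysis:
Breadth-first toward 4:
  depth 0: {0}
  depth 1: {5}
  depth 2: {3,4}
depth(4)=2, e.g. a·a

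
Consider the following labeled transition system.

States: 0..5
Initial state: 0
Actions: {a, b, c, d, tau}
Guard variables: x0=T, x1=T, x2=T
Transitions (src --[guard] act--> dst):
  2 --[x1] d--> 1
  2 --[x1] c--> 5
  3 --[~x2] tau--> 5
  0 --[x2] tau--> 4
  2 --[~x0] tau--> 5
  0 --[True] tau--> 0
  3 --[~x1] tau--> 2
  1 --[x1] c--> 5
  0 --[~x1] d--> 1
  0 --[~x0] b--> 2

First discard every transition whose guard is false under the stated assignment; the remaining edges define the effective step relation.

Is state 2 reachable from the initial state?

Answer: UNREACHABLE

Working:
5 transition(s) survive guard evaluation.
Layer 0: {0}
Layer 1: {4}  cumulative {0,4}
Reach set: {0,4}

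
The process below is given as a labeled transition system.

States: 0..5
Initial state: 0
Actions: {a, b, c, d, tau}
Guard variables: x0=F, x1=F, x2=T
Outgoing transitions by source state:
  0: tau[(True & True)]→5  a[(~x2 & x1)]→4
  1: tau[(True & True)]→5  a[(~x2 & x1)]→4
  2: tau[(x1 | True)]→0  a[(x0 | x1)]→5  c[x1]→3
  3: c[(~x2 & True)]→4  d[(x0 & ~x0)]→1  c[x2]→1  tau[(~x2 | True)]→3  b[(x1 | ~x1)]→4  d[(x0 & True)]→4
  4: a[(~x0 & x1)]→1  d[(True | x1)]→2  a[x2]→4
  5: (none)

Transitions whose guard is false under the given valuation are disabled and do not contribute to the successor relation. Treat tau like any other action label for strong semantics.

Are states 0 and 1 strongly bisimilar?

Answer: BISIMILAR

Analysis:
Compute ~ classes (split until stable):
  P[0] = {{0,1,2,3,4,5}}
  P[1] = {{0,1,2},{3},{4},{5}}
  P[2] = {{0,1},{2},{3},{4},{5}}
stable after 3 split(s): 5 block(s)
0∈{0,1}, 1∈{0,1}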